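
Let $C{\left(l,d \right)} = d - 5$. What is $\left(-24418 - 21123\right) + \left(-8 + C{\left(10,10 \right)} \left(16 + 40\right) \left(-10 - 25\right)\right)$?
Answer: $-55349$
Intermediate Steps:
$C{\left(l,d \right)} = -5 + d$ ($C{\left(l,d \right)} = d - 5 = -5 + d$)
$\left(-24418 - 21123\right) + \left(-8 + C{\left(10,10 \right)} \left(16 + 40\right) \left(-10 - 25\right)\right) = \left(-24418 - 21123\right) + \left(-8 + \left(-5 + 10\right) \left(16 + 40\right) \left(-10 - 25\right)\right) = -45541 + \left(-8 + 5 \cdot 56 \left(-35\right)\right) = -45541 + \left(-8 + 5 \left(-1960\right)\right) = -45541 - 9808 = -55349$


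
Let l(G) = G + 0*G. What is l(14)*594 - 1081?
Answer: 7235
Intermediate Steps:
l(G) = G (l(G) = G + 0 = G)
l(14)*594 - 1081 = 14*594 - 1081 = 8316 - 1081 = 7235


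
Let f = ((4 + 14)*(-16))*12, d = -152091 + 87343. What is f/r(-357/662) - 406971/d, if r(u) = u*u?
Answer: -10890399128277/916896428 ≈ -11877.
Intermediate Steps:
d = -64748
r(u) = u²
f = -3456 (f = (18*(-16))*12 = -288*12 = -3456)
f/r(-357/662) - 406971/d = -3456/((-357/662)²) - 406971/(-64748) = -3456/((-357*1/662)²) - 406971*(-1/64748) = -3456/((-357/662)²) + 406971/64748 = -3456/127449/438244 + 406971/64748 = -3456*438244/127449 + 406971/64748 = -168285696/14161 + 406971/64748 = -10890399128277/916896428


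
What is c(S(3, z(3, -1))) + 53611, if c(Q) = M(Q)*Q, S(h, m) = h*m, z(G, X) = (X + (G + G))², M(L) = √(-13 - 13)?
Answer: 53611 + 75*I*√26 ≈ 53611.0 + 382.43*I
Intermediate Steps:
M(L) = I*√26 (M(L) = √(-26) = I*√26)
z(G, X) = (X + 2*G)²
c(Q) = I*Q*√26 (c(Q) = (I*√26)*Q = I*Q*√26)
c(S(3, z(3, -1))) + 53611 = I*(3*(-1 + 2*3)²)*√26 + 53611 = I*(3*(-1 + 6)²)*√26 + 53611 = I*(3*5²)*√26 + 53611 = I*(3*25)*√26 + 53611 = I*75*√26 + 53611 = 75*I*√26 + 53611 = 53611 + 75*I*√26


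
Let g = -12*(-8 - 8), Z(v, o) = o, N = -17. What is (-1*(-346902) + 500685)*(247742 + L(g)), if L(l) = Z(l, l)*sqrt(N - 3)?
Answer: 209982898554 + 325473408*I*sqrt(5) ≈ 2.0998e+11 + 7.2778e+8*I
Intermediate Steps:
g = 192 (g = -12*(-16) = 192)
L(l) = 2*I*l*sqrt(5) (L(l) = l*sqrt(-17 - 3) = l*sqrt(-20) = l*(2*I*sqrt(5)) = 2*I*l*sqrt(5))
(-1*(-346902) + 500685)*(247742 + L(g)) = (-1*(-346902) + 500685)*(247742 + 2*I*192*sqrt(5)) = (346902 + 500685)*(247742 + 384*I*sqrt(5)) = 847587*(247742 + 384*I*sqrt(5)) = 209982898554 + 325473408*I*sqrt(5)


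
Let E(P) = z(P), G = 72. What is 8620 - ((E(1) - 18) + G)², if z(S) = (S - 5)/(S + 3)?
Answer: 5811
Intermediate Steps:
z(S) = (-5 + S)/(3 + S)
E(P) = (-5 + P)/(3 + P)
8620 - ((E(1) - 18) + G)² = 8620 - (((-5 + 1)/(3 + 1) - 18) + 72)² = 8620 - ((-4/4 - 18) + 72)² = 8620 - (((¼)*(-4) - 18) + 72)² = 8620 - ((-1 - 18) + 72)² = 8620 - (-19 + 72)² = 8620 - 1*53² = 8620 - 1*2809 = 8620 - 2809 = 5811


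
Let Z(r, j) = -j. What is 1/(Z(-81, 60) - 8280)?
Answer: -1/8340 ≈ -0.00011990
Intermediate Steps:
1/(Z(-81, 60) - 8280) = 1/(-1*60 - 8280) = 1/(-60 - 8280) = 1/(-8340) = -1/8340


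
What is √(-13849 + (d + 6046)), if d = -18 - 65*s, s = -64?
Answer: I*√3661 ≈ 60.506*I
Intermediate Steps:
d = 4142 (d = -18 - 65*(-64) = -18 + 4160 = 4142)
√(-13849 + (d + 6046)) = √(-13849 + (4142 + 6046)) = √(-13849 + 10188) = √(-3661) = I*√3661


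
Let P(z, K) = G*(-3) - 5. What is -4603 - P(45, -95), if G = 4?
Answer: -4586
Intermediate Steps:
P(z, K) = -17 (P(z, K) = 4*(-3) - 5 = -12 - 5 = -17)
-4603 - P(45, -95) = -4603 - 1*(-17) = -4603 + 17 = -4586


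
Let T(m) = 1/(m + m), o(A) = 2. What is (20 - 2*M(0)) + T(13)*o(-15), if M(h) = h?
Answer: 261/13 ≈ 20.077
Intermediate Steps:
T(m) = 1/(2*m)
(20 - 2*M(0)) + T(13)*o(-15) = (20 - 2*0) + ((1/2)/13)*2 = (20 + 0) + ((1/2)*(1/13))*2 = 20 + (1/26)*2 = 20 + 1/13 = 261/13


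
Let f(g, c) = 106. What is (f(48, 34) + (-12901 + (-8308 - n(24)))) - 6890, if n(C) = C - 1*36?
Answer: -27981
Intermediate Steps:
n(C) = -36 + C (n(C) = C - 36 = -36 + C)
(f(48, 34) + (-12901 + (-8308 - n(24)))) - 6890 = (106 + (-12901 + (-8308 - (-36 + 24)))) - 6890 = (106 + (-12901 + (-8308 - 1*(-12)))) - 6890 = (106 + (-12901 + (-8308 + 12))) - 6890 = (106 + (-12901 - 8296)) - 6890 = (106 - 21197) - 6890 = -21091 - 6890 = -27981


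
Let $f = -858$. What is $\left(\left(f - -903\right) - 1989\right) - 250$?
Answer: $-2194$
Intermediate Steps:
$\left(\left(f - -903\right) - 1989\right) - 250 = \left(\left(-858 - -903\right) - 1989\right) - 250 = \left(\left(-858 + 903\right) - 1989\right) - 250 = \left(45 - 1989\right) - 250 = -1944 - 250 = -2194$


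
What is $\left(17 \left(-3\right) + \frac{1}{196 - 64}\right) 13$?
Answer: $- \frac{87503}{132} \approx -662.9$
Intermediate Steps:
$\left(17 \left(-3\right) + \frac{1}{196 - 64}\right) 13 = \left(-51 + \frac{1}{132}\right) 13 = \left(- \frac{6731}{132}\right) 13 = - \frac{87503}{132}$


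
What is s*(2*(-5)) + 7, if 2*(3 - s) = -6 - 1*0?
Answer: -53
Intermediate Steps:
s = 6 (s = 3 - (-6 - 1*0)/2 = 3 - (-6 + 0)/2 = 3 - ½*(-6) = 3 + 3 = 6)
s*(2*(-5)) + 7 = 6*(2*(-5)) + 7 = 6*(-10) + 7 = -60 + 7 = -53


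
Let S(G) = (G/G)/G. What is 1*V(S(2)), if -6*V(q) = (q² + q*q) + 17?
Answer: -35/12 ≈ -2.9167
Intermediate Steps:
S(G) = 1/G
V(q) = -17/6 - q²/3 (V(q) = -((q² + q*q) + 17)/6 = -((q² + q²) + 17)/6 = -(2*q² + 17)/6 = -(17 + 2*q²)/6 = -17/6 - q²/3)
1*V(S(2)) = 1*(-17/6 - (1/2)²/3) = 1*(-17/6 - (½)²/3) = 1*(-17/6 - ⅓*¼) = 1*(-17/6 - 1/12) = 1*(-35/12) = -35/12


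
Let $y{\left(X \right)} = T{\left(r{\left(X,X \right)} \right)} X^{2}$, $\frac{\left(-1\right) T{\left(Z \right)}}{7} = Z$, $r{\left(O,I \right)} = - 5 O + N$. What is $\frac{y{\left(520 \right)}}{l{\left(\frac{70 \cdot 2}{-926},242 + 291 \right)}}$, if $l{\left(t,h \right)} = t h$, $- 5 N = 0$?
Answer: $- \frac{2503904000}{41} \approx -6.1071 \cdot 10^{7}$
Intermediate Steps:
$N = 0$ ($N = \left(- \frac{1}{5}\right) 0 = 0$)
$r{\left(O,I \right)} = - 5 O$ ($r{\left(O,I \right)} = - 5 O + 0 = - 5 O$)
$T{\left(Z \right)} = - 7 Z$
$y{\left(X \right)} = 35 X^{3}$ ($y{\left(X \right)} = - 7 \left(- 5 X\right) X^{2} = 35 X X^{2} = 35 X^{3}$)
$l{\left(t,h \right)} = h t$
$\frac{y{\left(520 \right)}}{l{\left(\frac{70 \cdot 2}{-926},242 + 291 \right)}} = \frac{35 \cdot 520^{3}}{\left(242 + 291\right) \frac{70 \cdot 2}{-926}} = \frac{35 \cdot 140608000}{533 \cdot 140 \left(- \frac{1}{926}\right)} = \frac{4921280000}{533 \left(- \frac{70}{463}\right)} = \frac{4921280000}{- \frac{37310}{463}} = 4921280000 \left(- \frac{463}{37310}\right) = - \frac{2503904000}{41}$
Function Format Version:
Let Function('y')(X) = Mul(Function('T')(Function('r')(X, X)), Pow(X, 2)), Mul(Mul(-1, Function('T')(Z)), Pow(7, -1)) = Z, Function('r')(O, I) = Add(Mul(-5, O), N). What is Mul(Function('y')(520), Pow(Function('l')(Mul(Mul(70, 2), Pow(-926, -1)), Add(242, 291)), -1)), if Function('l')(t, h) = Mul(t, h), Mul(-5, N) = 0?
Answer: Rational(-2503904000, 41) ≈ -6.1071e+7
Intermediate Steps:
N = 0 (N = Mul(Rational(-1, 5), 0) = 0)
Function('r')(O, I) = Mul(-5, O) (Function('r')(O, I) = Add(Mul(-5, O), 0) = Mul(-5, O))
Function('T')(Z) = Mul(-7, Z)
Function('y')(X) = Mul(35, Pow(X, 3)) (Function('y')(X) = Mul(Mul(-7, Mul(-5, X)), Pow(X, 2)) = Mul(Mul(35, X), Pow(X, 2)) = Mul(35, Pow(X, 3)))
Function('l')(t, h) = Mul(h, t)
Mul(Function('y')(520), Pow(Function('l')(Mul(Mul(70, 2), Pow(-926, -1)), Add(242, 291)), -1)) = Mul(Mul(35, Pow(520, 3)), Pow(Mul(Add(242, 291), Mul(Mul(70, 2), Pow(-926, -1))), -1)) = Mul(Mul(35, 140608000), Pow(Mul(533, Mul(140, Rational(-1, 926))), -1)) = Mul(4921280000, Pow(Mul(533, Rational(-70, 463)), -1)) = Mul(4921280000, Pow(Rational(-37310, 463), -1)) = Mul(4921280000, Rational(-463, 37310)) = Rational(-2503904000, 41)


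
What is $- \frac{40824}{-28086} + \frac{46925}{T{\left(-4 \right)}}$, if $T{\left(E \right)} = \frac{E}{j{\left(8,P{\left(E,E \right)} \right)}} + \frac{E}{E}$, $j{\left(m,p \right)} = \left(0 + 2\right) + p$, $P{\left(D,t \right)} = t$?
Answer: $\frac{219676337}{14043} \approx 15643.0$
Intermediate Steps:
$j{\left(m,p \right)} = 2 + p$
$T{\left(E \right)} = 1 + \frac{E}{2 + E}$ ($T{\left(E \right)} = \frac{E}{2 + E} + \frac{E}{E} = \frac{E}{2 + E} + 1 = 1 + \frac{E}{2 + E}$)
$- \frac{40824}{-28086} + \frac{46925}{T{\left(-4 \right)}} = - \frac{40824}{-28086} + \frac{46925}{2 \frac{1}{2 - 4} \left(1 - 4\right)} = \left(-40824\right) \left(- \frac{1}{28086}\right) + \frac{46925}{2 \frac{1}{-2} \left(-3\right)} = \frac{6804}{4681} + \frac{46925}{2 \left(- \frac{1}{2}\right) \left(-3\right)} = \frac{6804}{4681} + \frac{46925}{3} = \frac{219676337}{14043}$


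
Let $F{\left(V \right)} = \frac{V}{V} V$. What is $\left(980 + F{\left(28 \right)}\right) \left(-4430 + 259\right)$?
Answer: $-4204368$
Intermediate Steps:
$F{\left(V \right)} = V$ ($F{\left(V \right)} = 1 V = V$)
$\left(980 + F{\left(28 \right)}\right) \left(-4430 + 259\right) = \left(980 + 28\right) \left(-4430 + 259\right) = 1008 \left(-4171\right) = -4204368$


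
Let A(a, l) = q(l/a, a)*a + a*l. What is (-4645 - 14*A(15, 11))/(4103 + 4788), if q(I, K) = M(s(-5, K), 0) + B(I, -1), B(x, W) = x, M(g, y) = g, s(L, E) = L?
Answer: -6059/8891 ≈ -0.68148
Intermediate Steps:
q(I, K) = -5 + I
A(a, l) = a*l + a*(-5 + l/a) (A(a, l) = (-5 + l/a)*a + a*l = a*(-5 + l/a) + a*l = a*l + a*(-5 + l/a))
(-4645 - 14*A(15, 11))/(4103 + 4788) = (-4645 - 14*(11 + 15*(-5 + 11)))/(4103 + 4788) = (-4645 - 14*(11 + 15*6))/8891 = (-4645 - 14*(11 + 90))*(1/8891) = (-4645 - 14*101)*(1/8891) = (-4645 - 1414)*(1/8891) = -6059*1/8891 = -6059/8891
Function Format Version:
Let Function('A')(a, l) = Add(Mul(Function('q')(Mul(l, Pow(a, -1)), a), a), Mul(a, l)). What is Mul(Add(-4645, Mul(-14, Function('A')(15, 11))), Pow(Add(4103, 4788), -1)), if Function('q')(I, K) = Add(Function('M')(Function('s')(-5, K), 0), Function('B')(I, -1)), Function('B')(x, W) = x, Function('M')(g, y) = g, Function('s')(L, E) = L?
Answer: Rational(-6059, 8891) ≈ -0.68148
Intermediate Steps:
Function('q')(I, K) = Add(-5, I)
Function('A')(a, l) = Add(Mul(a, l), Mul(a, Add(-5, Mul(l, Pow(a, -1))))) (Function('A')(a, l) = Add(Mul(Add(-5, Mul(l, Pow(a, -1))), a), Mul(a, l)) = Add(Mul(a, Add(-5, Mul(l, Pow(a, -1)))), Mul(a, l)) = Add(Mul(a, l), Mul(a, Add(-5, Mul(l, Pow(a, -1))))))
Mul(Add(-4645, Mul(-14, Function('A')(15, 11))), Pow(Add(4103, 4788), -1)) = Mul(Add(-4645, Mul(-14, Add(11, Mul(15, Add(-5, 11))))), Pow(Add(4103, 4788), -1)) = Mul(Add(-4645, Mul(-14, Add(11, Mul(15, 6)))), Pow(8891, -1)) = Mul(Add(-4645, Mul(-14, Add(11, 90))), Rational(1, 8891)) = Mul(Add(-4645, Mul(-14, 101)), Rational(1, 8891)) = Mul(Add(-4645, -1414), Rational(1, 8891)) = Mul(-6059, Rational(1, 8891)) = Rational(-6059, 8891)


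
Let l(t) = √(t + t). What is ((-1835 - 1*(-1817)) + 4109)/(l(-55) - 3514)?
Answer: -7187887/6174153 - 4091*I*√110/12348306 ≈ -1.1642 - 0.0034747*I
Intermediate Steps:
l(t) = √2*√t (l(t) = √(2*t) = √2*√t)
((-1835 - 1*(-1817)) + 4109)/(l(-55) - 3514) = ((-1835 - 1*(-1817)) + 4109)/(√2*√(-55) - 3514) = ((-1835 + 1817) + 4109)/(√2*(I*√55) - 3514) = (-18 + 4109)/(I*√110 - 3514) = 4091/(-3514 + I*√110)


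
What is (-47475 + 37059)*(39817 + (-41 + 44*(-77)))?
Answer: -379017408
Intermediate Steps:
(-47475 + 37059)*(39817 + (-41 + 44*(-77))) = -10416*(39817 + (-41 - 3388)) = -10416*(39817 - 3429) = -10416*36388 = -379017408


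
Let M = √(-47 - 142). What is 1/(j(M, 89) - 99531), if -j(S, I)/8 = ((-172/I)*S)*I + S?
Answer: -11059/1140013233 - 152*I*√21/380004411 ≈ -9.7008e-6 - 1.833e-6*I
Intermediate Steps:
M = 3*I*√21 (M = √(-189) = 3*I*√21 ≈ 13.748*I)
j(S, I) = 1368*S (j(S, I) = -8*(((-172/I)*S)*I + S) = -8*((-172*S/I)*I + S) = -8*(-172*S + S) = -(-1368)*S = 1368*S)
1/(j(M, 89) - 99531) = 1/(1368*(3*I*√21) - 99531) = 1/(4104*I*√21 - 99531) = 1/(-99531 + 4104*I*√21)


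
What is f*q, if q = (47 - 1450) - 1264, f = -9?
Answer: 24003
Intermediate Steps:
q = -2667 (q = -1403 - 1264 = -2667)
f*q = -9*(-2667) = 24003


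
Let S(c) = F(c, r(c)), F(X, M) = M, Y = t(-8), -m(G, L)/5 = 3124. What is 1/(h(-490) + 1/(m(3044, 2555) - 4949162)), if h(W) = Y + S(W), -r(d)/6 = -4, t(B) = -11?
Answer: 4964782/64542165 ≈ 0.076923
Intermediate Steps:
r(d) = 24 (r(d) = -6*(-4) = 24)
m(G, L) = -15620 (m(G, L) = -5*3124 = -15620)
Y = -11
S(c) = 24
h(W) = 13 (h(W) = -11 + 24 = 13)
1/(h(-490) + 1/(m(3044, 2555) - 4949162)) = 1/(13 + 1/(-15620 - 4949162)) = 1/(13 + 1/(-4964782)) = 1/(13 - 1/4964782) = 1/(64542165/4964782) = 4964782/64542165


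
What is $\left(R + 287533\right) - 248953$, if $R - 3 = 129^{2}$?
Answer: $55224$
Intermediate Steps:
$R = 16644$ ($R = 3 + 129^{2} = 3 + 16641 = 16644$)
$\left(R + 287533\right) - 248953 = \left(16644 + 287533\right) - 248953 = 304177 - 248953 = 55224$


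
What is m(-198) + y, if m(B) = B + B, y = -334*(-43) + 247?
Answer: 14213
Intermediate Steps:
y = 14609 (y = 14362 + 247 = 14609)
m(B) = 2*B
m(-198) + y = 2*(-198) + 14609 = -396 + 14609 = 14213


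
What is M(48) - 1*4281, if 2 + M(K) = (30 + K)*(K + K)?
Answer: 3205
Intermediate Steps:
M(K) = -2 + 2*K*(30 + K) (M(K) = -2 + (30 + K)*(K + K) = -2 + (30 + K)*(2*K) = -2 + 2*K*(30 + K))
M(48) - 1*4281 = (-2 + 2*48**2 + 60*48) - 1*4281 = (-2 + 2*2304 + 2880) - 4281 = (-2 + 4608 + 2880) - 4281 = 7486 - 4281 = 3205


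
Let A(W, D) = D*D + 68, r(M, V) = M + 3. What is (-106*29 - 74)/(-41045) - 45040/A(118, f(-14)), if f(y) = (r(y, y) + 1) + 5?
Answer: -1848374036/3817185 ≈ -484.22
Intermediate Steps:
r(M, V) = 3 + M
f(y) = 9 + y (f(y) = ((3 + y) + 1) + 5 = (4 + y) + 5 = 9 + y)
A(W, D) = 68 + D² (A(W, D) = D² + 68 = 68 + D²)
(-106*29 - 74)/(-41045) - 45040/A(118, f(-14)) = (-106*29 - 74)/(-41045) - 45040/(68 + (9 - 14)²) = (-3074 - 74)*(-1/41045) - 45040/(68 + (-5)²) = -3148*(-1/41045) - 45040/(68 + 25) = 3148/41045 - 45040/93 = -1848374036/3817185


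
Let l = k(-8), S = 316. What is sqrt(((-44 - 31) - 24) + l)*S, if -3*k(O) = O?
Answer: 5372*I*sqrt(3)/3 ≈ 3101.5*I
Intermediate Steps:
k(O) = -O/3
l = 8/3 (l = -1/3*(-8) = 8/3 ≈ 2.6667)
sqrt(((-44 - 31) - 24) + l)*S = sqrt(((-44 - 31) - 24) + 8/3)*316 = sqrt((-75 - 24) + 8/3)*316 = sqrt(-99 + 8/3)*316 = sqrt(-289/3)*316 = (17*I*sqrt(3)/3)*316 = 5372*I*sqrt(3)/3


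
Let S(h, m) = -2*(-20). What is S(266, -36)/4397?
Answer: 40/4397 ≈ 0.0090971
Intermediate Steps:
S(h, m) = 40
S(266, -36)/4397 = 40/4397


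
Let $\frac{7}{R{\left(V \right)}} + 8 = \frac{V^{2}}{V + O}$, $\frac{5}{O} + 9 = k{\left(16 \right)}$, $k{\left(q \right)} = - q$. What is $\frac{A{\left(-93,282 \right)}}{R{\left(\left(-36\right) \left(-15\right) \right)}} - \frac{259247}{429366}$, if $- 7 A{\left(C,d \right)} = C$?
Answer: $\frac{8188996679501}{8112011838} \approx 1009.5$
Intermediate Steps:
$A{\left(C,d \right)} = - \frac{C}{7}$
$O = - \frac{1}{5}$ ($O = \frac{5}{-9 - 16} = \frac{5}{-25} = 5 \left(- \frac{1}{25}\right) = - \frac{1}{5} \approx -0.2$)
$R{\left(V \right)} = \frac{7}{-8 + \frac{V^{2}}{- \frac{1}{5} + V}}$ ($R{\left(V \right)} = \frac{7}{-8 + \frac{V^{2}}{V - \frac{1}{5}}} = \frac{7}{-8 + \frac{V^{2}}{- \frac{1}{5} + V}}$)
$\frac{A{\left(-93,282 \right)}}{R{\left(\left(-36\right) \left(-15\right) \right)}} - \frac{259247}{429366} = \frac{\left(- \frac{1}{7}\right) \left(-93\right)}{7 \frac{1}{8 - 40 \left(\left(-36\right) \left(-15\right)\right) + 5 \left(\left(-36\right) \left(-15\right)\right)^{2}} \left(-1 + 5 \left(\left(-36\right) \left(-15\right)\right)\right)} - \frac{259247}{429366} = \frac{93}{7 \frac{7 \left(-1 + 5 \cdot 540\right)}{8 - 21600 + 5 \cdot 540^{2}}} - \frac{259247}{429366} = \frac{93}{7 \frac{7 \left(-1 + 2700\right)}{8 - 21600 + 5 \cdot 291600}} - \frac{259247}{429366} = \frac{93}{7 \cdot 7 \frac{1}{8 - 21600 + 1458000} \cdot 2699} - \frac{259247}{429366} = \frac{93}{7 \cdot 7 \cdot \frac{1}{1436408} \cdot 2699} - \frac{259247}{429366} = \frac{93}{7 \cdot \frac{18893}{1436408}} - \frac{259247}{429366} = \frac{93}{7} \cdot \frac{1436408}{18893} - \frac{259247}{429366} = \frac{133585944}{132251} - \frac{259247}{429366} = \frac{8188996679501}{8112011838}$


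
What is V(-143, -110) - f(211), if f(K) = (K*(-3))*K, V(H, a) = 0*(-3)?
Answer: 133563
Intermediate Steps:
V(H, a) = 0
f(K) = -3*K² (f(K) = (-3*K)*K = -3*K²)
V(-143, -110) - f(211) = 0 - (-3)*211² = 0 - (-3)*44521 = 0 - 1*(-133563) = 0 + 133563 = 133563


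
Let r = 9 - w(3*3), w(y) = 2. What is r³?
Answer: 343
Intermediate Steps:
r = 7 (r = 9 - 1*2 = 9 - 2 = 7)
r³ = 7³ = 343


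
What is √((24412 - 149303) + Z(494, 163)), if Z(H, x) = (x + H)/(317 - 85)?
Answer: 11*I*√13888390/116 ≈ 353.4*I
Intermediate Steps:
Z(H, x) = H/232 + x/232 (Z(H, x) = (H + x)/232 = (H + x)*(1/232) = H/232 + x/232)
√((24412 - 149303) + Z(494, 163)) = √((24412 - 149303) + ((1/232)*494 + (1/232)*163)) = √(-124891 + (247/116 + 163/232)) = √(-124891 + 657/232) = √(-28974055/232) = 11*I*√13888390/116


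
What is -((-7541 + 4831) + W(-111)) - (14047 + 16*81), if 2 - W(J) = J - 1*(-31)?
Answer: -12715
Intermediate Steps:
W(J) = -29 - J (W(J) = 2 - (J - 1*(-31)) = 2 - (J + 31) = 2 - (31 + J) = 2 + (-31 - J) = -29 - J)
-((-7541 + 4831) + W(-111)) - (14047 + 16*81) = -((-7541 + 4831) + (-29 - 1*(-111))) - (14047 + 16*81) = -(-2710 + (-29 + 111)) - (14047 + 1296) = -(-2710 + 82) - 1*15343 = -1*(-2628) - 15343 = 2628 - 15343 = -12715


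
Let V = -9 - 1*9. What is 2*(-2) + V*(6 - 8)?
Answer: 32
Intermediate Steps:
V = -18 (V = -9 - 9 = -18)
2*(-2) + V*(6 - 8) = 2*(-2) - 18*(6 - 8) = -4 - 18*(-2) = -4 + 36 = 32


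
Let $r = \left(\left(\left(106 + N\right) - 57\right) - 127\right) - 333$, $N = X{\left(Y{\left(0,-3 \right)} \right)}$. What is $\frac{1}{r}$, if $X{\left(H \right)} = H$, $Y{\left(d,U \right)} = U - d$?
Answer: $- \frac{1}{414} \approx -0.0024155$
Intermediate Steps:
$N = -3$ ($N = -3 - 0 = -3 + 0 = -3$)
$r = -414$ ($r = \left(\left(\left(106 - 3\right) - 57\right) - 127\right) - 333 = \left(\left(103 - 57\right) - 127\right) - 333 = \left(46 - 127\right) - 333 = -81 - 333 = -414$)
$\frac{1}{r} = \frac{1}{-414} = - \frac{1}{414}$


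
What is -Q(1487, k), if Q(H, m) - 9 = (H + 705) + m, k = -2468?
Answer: 267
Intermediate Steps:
Q(H, m) = 714 + H + m (Q(H, m) = 9 + ((H + 705) + m) = 9 + ((705 + H) + m) = 9 + (705 + H + m) = 714 + H + m)
-Q(1487, k) = -(714 + 1487 - 2468) = -1*(-267) = 267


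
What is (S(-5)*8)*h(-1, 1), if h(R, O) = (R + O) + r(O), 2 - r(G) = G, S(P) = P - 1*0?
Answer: -40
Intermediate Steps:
S(P) = P (S(P) = P + 0 = P)
r(G) = 2 - G
h(R, O) = 2 + R (h(R, O) = (R + O) + (2 - O) = (O + R) + (2 - O) = 2 + R)
(S(-5)*8)*h(-1, 1) = (-5*8)*(2 - 1) = -40*1 = -40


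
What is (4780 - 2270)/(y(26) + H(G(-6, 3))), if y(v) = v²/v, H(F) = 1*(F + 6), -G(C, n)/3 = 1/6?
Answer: 5020/63 ≈ 79.682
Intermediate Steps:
G(C, n) = -½ (G(C, n) = -3/6 = -3*⅙ = -½)
H(F) = 6 + F (H(F) = 1*(6 + F) = 6 + F)
y(v) = v
(4780 - 2270)/(y(26) + H(G(-6, 3))) = (4780 - 2270)/(26 + (6 - ½)) = 2510/(26 + 11/2) = 2510/(63/2) = 2510*(2/63) = 5020/63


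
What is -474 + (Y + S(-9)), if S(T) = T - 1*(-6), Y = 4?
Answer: -473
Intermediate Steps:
S(T) = 6 + T (S(T) = T + 6 = 6 + T)
-474 + (Y + S(-9)) = -474 + (4 + (6 - 9)) = -474 + (4 - 3) = -474 + 1 = -473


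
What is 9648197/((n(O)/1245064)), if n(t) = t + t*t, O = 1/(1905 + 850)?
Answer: 1753386672790258850/53 ≈ 3.3083e+16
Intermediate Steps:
O = 1/2755 ≈ 0.00036298
n(t) = t + t²
9648197/((n(O)/1245064)) = 9648197/((((1 + 1/2755)/2755)/1245064)) = 9648197/((((1/2755)*(2756/2755))*(1/1245064))) = 9648197/(((2756/7590025)*(1/1245064))) = 9648197/(689/2362516721650) = 9648197*(2362516721650/689) = 1753386672790258850/53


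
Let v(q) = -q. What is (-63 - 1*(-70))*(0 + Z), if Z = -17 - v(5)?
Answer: -84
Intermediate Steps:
Z = -12 (Z = -17 - (-1)*5 = -17 - 1*(-5) = -17 + 5 = -12)
(-63 - 1*(-70))*(0 + Z) = (-63 - 1*(-70))*(0 - 12) = (-63 + 70)*(-12) = 7*(-12) = -84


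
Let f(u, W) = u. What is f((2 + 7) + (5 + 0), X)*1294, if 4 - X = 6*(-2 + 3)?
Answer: 18116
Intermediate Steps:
X = -2 (X = 4 - 6*(-2 + 3) = 4 - 6 = -2)
f((2 + 7) + (5 + 0), X)*1294 = ((2 + 7) + (5 + 0))*1294 = (9 + 5)*1294 = 14*1294 = 18116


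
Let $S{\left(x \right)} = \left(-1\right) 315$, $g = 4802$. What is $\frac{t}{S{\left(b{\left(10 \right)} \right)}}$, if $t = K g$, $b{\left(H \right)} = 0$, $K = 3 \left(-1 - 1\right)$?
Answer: $\frac{1372}{15} \approx 91.467$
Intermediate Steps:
$K = -6$ ($K = 3 \left(-2\right) = -6$)
$S{\left(x \right)} = -315$
$t = -28812$ ($t = \left(-6\right) 4802 = -28812$)
$\frac{t}{S{\left(b{\left(10 \right)} \right)}} = - \frac{28812}{-315} = \left(-28812\right) \left(- \frac{1}{315}\right) = \frac{1372}{15}$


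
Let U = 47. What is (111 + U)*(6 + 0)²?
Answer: 5688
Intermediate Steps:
(111 + U)*(6 + 0)² = (111 + 47)*(6 + 0)² = 158*6² = 158*36 = 5688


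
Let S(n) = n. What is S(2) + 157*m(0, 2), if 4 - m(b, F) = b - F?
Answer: 944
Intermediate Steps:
m(b, F) = 4 + F - b (m(b, F) = 4 - (b - F) = 4 + (F - b) = 4 + F - b)
S(2) + 157*m(0, 2) = 2 + 157*(4 + 2 - 1*0) = 2 + 157*(4 + 2 + 0) = 2 + 157*6 = 2 + 942 = 944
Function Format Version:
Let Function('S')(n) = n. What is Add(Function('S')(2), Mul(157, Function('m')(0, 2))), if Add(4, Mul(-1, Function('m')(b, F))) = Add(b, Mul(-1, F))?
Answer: 944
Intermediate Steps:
Function('m')(b, F) = Add(4, F, Mul(-1, b)) (Function('m')(b, F) = Add(4, Mul(-1, Add(b, Mul(-1, F)))) = Add(4, Add(F, Mul(-1, b))) = Add(4, F, Mul(-1, b)))
Add(Function('S')(2), Mul(157, Function('m')(0, 2))) = Add(2, Mul(157, Add(4, 2, Mul(-1, 0)))) = Add(2, Mul(157, Add(4, 2, 0))) = Add(2, Mul(157, 6)) = Add(2, 942) = 944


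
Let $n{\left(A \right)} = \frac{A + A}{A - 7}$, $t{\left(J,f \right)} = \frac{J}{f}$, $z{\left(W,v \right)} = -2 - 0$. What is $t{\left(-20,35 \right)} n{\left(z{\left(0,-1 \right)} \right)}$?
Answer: $- \frac{16}{63} \approx -0.25397$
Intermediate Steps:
$z{\left(W,v \right)} = -2$ ($z{\left(W,v \right)} = -2 + 0 = -2$)
$n{\left(A \right)} = \frac{2 A}{-7 + A}$
$t{\left(-20,35 \right)} n{\left(z{\left(0,-1 \right)} \right)} = - \frac{20}{35} \cdot 2 \left(-2\right) \frac{1}{-7 - 2} = \left(-20\right) \frac{1}{35} \cdot 2 \left(-2\right) \frac{1}{-9} = - \frac{4 \cdot 2 \left(-2\right) \left(- \frac{1}{9}\right)}{7} = \left(- \frac{4}{7}\right) \frac{4}{9} = - \frac{16}{63}$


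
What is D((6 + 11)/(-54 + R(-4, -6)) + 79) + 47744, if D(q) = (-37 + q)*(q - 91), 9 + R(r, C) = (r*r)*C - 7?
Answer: 1301661069/27556 ≈ 47237.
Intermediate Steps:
R(r, C) = -16 + C*r² (R(r, C) = -9 + ((r*r)*C - 7) = -9 + (r²*C - 7) = -9 + (C*r² - 7) = -9 + (-7 + C*r²) = -16 + C*r²)
D(q) = (-91 + q)*(-37 + q) (D(q) = (-37 + q)*(-91 + q) = (-91 + q)*(-37 + q))
D((6 + 11)/(-54 + R(-4, -6)) + 79) + 47744 = (3367 + ((6 + 11)/(-54 + (-16 - 6*(-4)²)) + 79)² - 128*((6 + 11)/(-54 + (-16 - 6*(-4)²)) + 79)) + 47744 = (3367 + (17/(-54 + (-16 - 6*16)) + 79)² - 128*(17/(-54 + (-16 - 6*16)) + 79)) + 47744 = (3367 + (17/(-54 + (-16 - 96)) + 79)² - 128*(17/(-54 + (-16 - 96)) + 79)) + 47744 = (3367 + (17/(-54 - 112) + 79)² - 128*(17/(-54 - 112) + 79)) + 47744 = (3367 + (17/(-166) + 79)² - 128*(17/(-166) + 79)) + 47744 = (3367 + (17*(-1/166) + 79)² - 128*(17*(-1/166) + 79)) + 47744 = (3367 + (-17/166 + 79)² - 128*(-17/166 + 79)) + 47744 = (3367 + (13097/166)² - 128*13097/166) + 47744 = (3367 + 171531409/27556 - 838208/83) + 47744 = -13972595/27556 + 47744 = 1301661069/27556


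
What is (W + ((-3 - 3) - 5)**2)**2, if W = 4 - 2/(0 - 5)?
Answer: 393129/25 ≈ 15725.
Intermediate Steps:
W = 22/5 (W = 4 - 2/(-5) = 4 - 2*(-1/5) = 4 + 2/5 = 22/5 ≈ 4.4000)
(W + ((-3 - 3) - 5)**2)**2 = (22/5 + ((-3 - 3) - 5)**2)**2 = (22/5 + (-6 - 5)**2)**2 = (22/5 + (-11)**2)**2 = (22/5 + 121)**2 = (627/5)**2 = 393129/25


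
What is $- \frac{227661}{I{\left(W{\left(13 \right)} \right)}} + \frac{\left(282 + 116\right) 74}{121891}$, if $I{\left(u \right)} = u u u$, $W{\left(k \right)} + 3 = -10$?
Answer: $\frac{27814532995}{267794527} \approx 103.87$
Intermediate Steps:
$W{\left(k \right)} = -13$ ($W{\left(k \right)} = -3 - 10 = -13$)
$I{\left(u \right)} = u^{3}$ ($I{\left(u \right)} = u^{2} u = u^{3}$)
$- \frac{227661}{I{\left(W{\left(13 \right)} \right)}} + \frac{\left(282 + 116\right) 74}{121891} = - \frac{227661}{\left(-13\right)^{3}} + \frac{\left(282 + 116\right) 74}{121891} = - \frac{227661}{-2197} + 398 \cdot 74 \cdot \frac{1}{121891} = \left(-227661\right) \left(- \frac{1}{2197}\right) + 29452 \cdot \frac{1}{121891} = \frac{227661}{2197} + \frac{29452}{121891} = \frac{27814532995}{267794527}$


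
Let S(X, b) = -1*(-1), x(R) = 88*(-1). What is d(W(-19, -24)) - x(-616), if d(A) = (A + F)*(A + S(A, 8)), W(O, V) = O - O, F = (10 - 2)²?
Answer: 152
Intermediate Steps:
x(R) = -88
S(X, b) = 1
F = 64 (F = 8² = 64)
W(O, V) = 0
d(A) = (1 + A)*(64 + A) (d(A) = (A + 64)*(A + 1) = (64 + A)*(1 + A) = (1 + A)*(64 + A))
d(W(-19, -24)) - x(-616) = (64 + 0² + 65*0) - 1*(-88) = (64 + 0 + 0) + 88 = 64 + 88 = 152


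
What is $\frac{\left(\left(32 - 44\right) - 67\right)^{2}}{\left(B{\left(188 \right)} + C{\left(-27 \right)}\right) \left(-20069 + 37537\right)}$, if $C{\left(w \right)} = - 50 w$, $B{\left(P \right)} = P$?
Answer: $\frac{6241}{26865784} \approx 0.0002323$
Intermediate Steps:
$\frac{\left(\left(32 - 44\right) - 67\right)^{2}}{\left(B{\left(188 \right)} + C{\left(-27 \right)}\right) \left(-20069 + 37537\right)} = \frac{\left(\left(32 - 44\right) - 67\right)^{2}}{\left(188 - -1350\right) \left(-20069 + 37537\right)} = \frac{\left(-12 - 67\right)^{2}}{\left(188 + 1350\right) 17468} = \frac{\left(-79\right)^{2}}{1538 \cdot 17468} = \frac{6241}{26865784}$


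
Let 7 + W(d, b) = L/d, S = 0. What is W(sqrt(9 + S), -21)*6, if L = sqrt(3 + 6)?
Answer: -36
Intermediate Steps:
L = 3 (L = sqrt(9) = 3)
W(d, b) = -7 + 3/d
W(sqrt(9 + S), -21)*6 = (-7 + 3/(sqrt(9 + 0)))*6 = (-7 + 3/(sqrt(9)))*6 = (-7 + 3/3)*6 = (-7 + 3*(1/3))*6 = (-7 + 1)*6 = -6*6 = -36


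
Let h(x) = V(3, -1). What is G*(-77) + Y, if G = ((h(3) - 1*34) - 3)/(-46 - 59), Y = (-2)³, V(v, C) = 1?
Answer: -172/5 ≈ -34.400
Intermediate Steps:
h(x) = 1
Y = -8
G = 12/35 (G = ((1 - 1*34) - 3)/(-46 - 59) = ((1 - 34) - 3)/(-105) = (-33 - 3)*(-1/105) = -36*(-1/105) = 12/35 ≈ 0.34286)
G*(-77) + Y = (12/35)*(-77) - 8 = -132/5 - 8 = -172/5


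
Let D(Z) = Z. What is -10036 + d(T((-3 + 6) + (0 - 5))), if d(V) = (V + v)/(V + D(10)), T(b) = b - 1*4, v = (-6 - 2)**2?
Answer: -20043/2 ≈ -10022.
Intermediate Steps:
v = 64 (v = (-8)**2 = 64)
T(b) = -4 + b (T(b) = b - 4 = -4 + b)
d(V) = (64 + V)/(10 + V) (d(V) = (V + 64)/(V + 10) = (64 + V)/(10 + V))
-10036 + d(T((-3 + 6) + (0 - 5))) = -10036 + (64 + (-4 + ((-3 + 6) + (0 - 5))))/(10 + (-4 + ((-3 + 6) + (0 - 5)))) = -10036 + (64 + (-4 + (3 - 5)))/(10 + (-4 + (3 - 5))) = -10036 + (64 + (-4 - 2))/(10 + (-4 - 2)) = -10036 + (64 - 6)/(10 - 6) = -10036 + 58/4 = -10036 + (1/4)*58 = -10036 + 29/2 = -20043/2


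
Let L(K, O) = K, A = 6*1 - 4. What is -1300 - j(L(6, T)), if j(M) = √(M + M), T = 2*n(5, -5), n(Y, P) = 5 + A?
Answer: -1300 - 2*√3 ≈ -1303.5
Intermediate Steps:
A = 2 (A = 6 - 4 = 2)
n(Y, P) = 7 (n(Y, P) = 5 + 2 = 7)
T = 14 (T = 2*7 = 14)
j(M) = √2*√M (j(M) = √(2*M) = √2*√M)
-1300 - j(L(6, T)) = -1300 - √2*√6 = -1300 - 2*√3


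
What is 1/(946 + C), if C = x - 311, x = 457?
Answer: 1/1092 ≈ 0.00091575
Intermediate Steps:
C = 146 (C = 457 - 311 = 146)
1/(946 + C) = 1/(946 + 146) = 1/1092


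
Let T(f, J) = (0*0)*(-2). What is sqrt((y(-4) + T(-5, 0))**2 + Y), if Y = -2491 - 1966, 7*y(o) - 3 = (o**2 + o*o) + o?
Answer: 2*I*sqrt(54358)/7 ≈ 66.614*I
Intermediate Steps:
T(f, J) = 0 (T(f, J) = 0*(-2) = 0)
y(o) = 3/7 + o/7 + 2*o**2/7 (y(o) = 3/7 + ((o**2 + o*o) + o)/7 = 3/7 + ((o**2 + o**2) + o)/7 = 3/7 + (2*o**2 + o)/7 = 3/7 + (o + 2*o**2)/7 = 3/7 + (o/7 + 2*o**2/7) = 3/7 + o/7 + 2*o**2/7)
Y = -4457
sqrt((y(-4) + T(-5, 0))**2 + Y) = sqrt(((3/7 + (1/7)*(-4) + (2/7)*(-4)**2) + 0)**2 - 4457) = sqrt(((3/7 - 4/7 + (2/7)*16) + 0)**2 - 4457) = sqrt(((3/7 - 4/7 + 32/7) + 0)**2 - 4457) = sqrt((31/7 + 0)**2 - 4457) = sqrt((31/7)**2 - 4457) = sqrt(961/49 - 4457) = sqrt(-217432/49) = 2*I*sqrt(54358)/7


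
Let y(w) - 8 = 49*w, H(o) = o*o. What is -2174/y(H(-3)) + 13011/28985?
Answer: -57171451/13014265 ≈ -4.3930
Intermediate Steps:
H(o) = o²
y(w) = 8 + 49*w
-2174/y(H(-3)) + 13011/28985 = -2174/(8 + 49*(-3)²) + 13011/28985 = -2174/(8 + 49*9) + 13011*(1/28985) = -2174/(8 + 441) + 13011/28985 = -2174/449 + 13011/28985 = -57171451/13014265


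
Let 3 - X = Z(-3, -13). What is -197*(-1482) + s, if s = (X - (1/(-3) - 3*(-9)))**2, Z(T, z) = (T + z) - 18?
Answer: 2628547/9 ≈ 2.9206e+5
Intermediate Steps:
Z(T, z) = -18 + T + z
X = 37 (X = 3 - (-18 - 3 - 13) = 3 - 1*(-34) = 3 + 34 = 37)
s = 961/9 (s = (37 - (1/(-3) - 3*(-9)))**2 = (37 - (-1/3 + 27))**2 = (37 - 1*80/3)**2 = (37 - 80/3)**2 = (31/3)**2 = 961/9 ≈ 106.78)
-197*(-1482) + s = -197*(-1482) + 961/9 = 291954 + 961/9 = 2628547/9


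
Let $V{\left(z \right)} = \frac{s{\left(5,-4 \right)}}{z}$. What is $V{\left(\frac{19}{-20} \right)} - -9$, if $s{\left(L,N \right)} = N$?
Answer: $\frac{251}{19} \approx 13.211$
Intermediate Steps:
$V{\left(z \right)} = - \frac{4}{z}$
$V{\left(\frac{19}{-20} \right)} - -9 = - \frac{4}{19 \frac{1}{-20}} - -9 = - \frac{4}{19 \left(- \frac{1}{20}\right)} + 9 = - \frac{4}{- \frac{19}{20}} + 9 = \left(-4\right) \left(- \frac{20}{19}\right) + 9 = \frac{80}{19} + 9 = \frac{251}{19}$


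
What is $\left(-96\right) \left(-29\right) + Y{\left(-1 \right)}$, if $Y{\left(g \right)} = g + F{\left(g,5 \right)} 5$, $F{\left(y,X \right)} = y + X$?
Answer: $2803$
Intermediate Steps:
$F{\left(y,X \right)} = X + y$
$Y{\left(g \right)} = 25 + 6 g$ ($Y{\left(g \right)} = g + \left(5 + g\right) 5 = g + \left(25 + 5 g\right) = 25 + 6 g$)
$\left(-96\right) \left(-29\right) + Y{\left(-1 \right)} = \left(-96\right) \left(-29\right) + \left(25 + 6 \left(-1\right)\right) = 2784 + \left(25 - 6\right) = 2784 + 19 = 2803$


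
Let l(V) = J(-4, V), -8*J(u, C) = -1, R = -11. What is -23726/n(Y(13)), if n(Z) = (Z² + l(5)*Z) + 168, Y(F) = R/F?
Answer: -32077552/227961 ≈ -140.72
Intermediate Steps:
J(u, C) = ⅛ (J(u, C) = -⅛*(-1) = ⅛)
l(V) = ⅛
Y(F) = -11/F
n(Z) = 168 + Z² + Z/8 (n(Z) = (Z² + Z/8) + 168 = 168 + Z² + Z/8)
-23726/n(Y(13)) = -23726/(168 + (-11/13)² + (-11/13)/8) = -23726/(168 + (-11*1/13)² + (-11*1/13)/8) = -23726/(168 + (-11/13)² + (⅛)*(-11/13)) = -23726/(168 + 121/169 - 11/104) = -23726/227961/1352 = -23726*1352/227961 = -32077552/227961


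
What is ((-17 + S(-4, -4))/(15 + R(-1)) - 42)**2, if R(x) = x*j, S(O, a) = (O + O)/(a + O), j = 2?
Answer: 315844/169 ≈ 1868.9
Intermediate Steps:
S(O, a) = 2*O/(O + a) (S(O, a) = (2*O)/(O + a) = 2*O/(O + a))
R(x) = 2*x (R(x) = x*2 = 2*x)
((-17 + S(-4, -4))/(15 + R(-1)) - 42)**2 = ((-17 + 2*(-4)/(-4 - 4))/(15 + 2*(-1)) - 42)**2 = ((-17 + 2*(-4)/(-8))/(15 - 2) - 42)**2 = ((-17 + 2*(-4)*(-1/8))/13 - 42)**2 = ((-17 + 1)*(1/13) - 42)**2 = (-16*1/13 - 42)**2 = (-16/13 - 42)**2 = (-562/13)**2 = 315844/169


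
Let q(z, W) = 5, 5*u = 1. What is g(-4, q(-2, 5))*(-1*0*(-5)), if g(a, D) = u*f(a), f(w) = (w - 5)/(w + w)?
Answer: 0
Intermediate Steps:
u = ⅕ (u = (⅕)*1 = ⅕ ≈ 0.20000)
f(w) = (-5 + w)/(2*w) (f(w) = (-5 + w)/((2*w)) = (-5 + w)*(1/(2*w)) = (-5 + w)/(2*w))
g(a, D) = (-5 + a)/(10*a) (g(a, D) = ((-5 + a)/(2*a))/5 = (-5 + a)/(10*a))
g(-4, q(-2, 5))*(-1*0*(-5)) = ((⅒)*(-5 - 4)/(-4))*(-1*0*(-5)) = ((⅒)*(-¼)*(-9))*(0*(-5)) = (9/40)*0 = 0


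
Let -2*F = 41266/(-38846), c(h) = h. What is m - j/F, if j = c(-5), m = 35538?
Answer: 733449784/20633 ≈ 35547.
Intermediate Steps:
F = 20633/38846 (F = -20633/(-38846) = -20633*(-1)/38846 = -½*(-20633/19423) = 20633/38846 ≈ 0.53115)
j = -5
m - j/F = 35538 - (-5)/20633/38846 = 35538 - (-5)*38846/20633 = 35538 - 1*(-194230/20633) = 35538 + 194230/20633 = 733449784/20633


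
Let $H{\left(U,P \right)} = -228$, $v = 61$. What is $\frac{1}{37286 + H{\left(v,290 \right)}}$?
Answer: $\frac{1}{37058} \approx 2.6985 \cdot 10^{-5}$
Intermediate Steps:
$\frac{1}{37286 + H{\left(v,290 \right)}} = \frac{1}{37286 - 228} = \frac{1}{37058}$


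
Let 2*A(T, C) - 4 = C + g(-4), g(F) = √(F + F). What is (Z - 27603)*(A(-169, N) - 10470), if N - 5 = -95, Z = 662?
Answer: 283230733 - 26941*I*√2 ≈ 2.8323e+8 - 38100.0*I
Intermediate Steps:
N = -90 (N = 5 - 95 = -90)
g(F) = √2*√F (g(F) = √(2*F) = √2*√F)
A(T, C) = 2 + C/2 + I*√2 (A(T, C) = 2 + (C + √2*√(-4))/2 = 2 + (C + √2*(2*I))/2 = 2 + (C + 2*I*√2)/2 = 2 + (C/2 + I*√2) = 2 + C/2 + I*√2)
(Z - 27603)*(A(-169, N) - 10470) = (662 - 27603)*((2 + (½)*(-90) + I*√2) - 10470) = -26941*((2 - 45 + I*√2) - 10470) = -26941*((-43 + I*√2) - 10470) = -26941*(-10513 + I*√2) = 283230733 - 26941*I*√2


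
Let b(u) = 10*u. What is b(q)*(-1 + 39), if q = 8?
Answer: 3040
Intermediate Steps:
b(q)*(-1 + 39) = (10*8)*(-1 + 39) = 80*38 = 3040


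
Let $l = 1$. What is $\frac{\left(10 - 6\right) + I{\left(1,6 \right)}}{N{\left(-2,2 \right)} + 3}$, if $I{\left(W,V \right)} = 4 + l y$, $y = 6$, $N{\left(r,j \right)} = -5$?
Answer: $-7$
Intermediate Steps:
$I{\left(W,V \right)} = 10$ ($I{\left(W,V \right)} = 4 + 1 \cdot 6 = 4 + 6 = 10$)
$\frac{\left(10 - 6\right) + I{\left(1,6 \right)}}{N{\left(-2,2 \right)} + 3} = \frac{\left(10 - 6\right) + 10}{-5 + 3} = \frac{4 + 10}{-2} = \left(- \frac{1}{2}\right) 14 = -7$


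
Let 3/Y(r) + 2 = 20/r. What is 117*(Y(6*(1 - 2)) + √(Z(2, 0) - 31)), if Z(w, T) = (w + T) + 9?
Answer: -1053/16 + 234*I*√5 ≈ -65.813 + 523.24*I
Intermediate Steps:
Y(r) = 3/(-2 + 20/r)
Z(w, T) = 9 + T + w (Z(w, T) = (T + w) + 9 = 9 + T + w)
117*(Y(6*(1 - 2)) + √(Z(2, 0) - 31)) = 117*(-3*6*(1 - 2)/(-20 + 2*(6*(1 - 2))) + √((9 + 0 + 2) - 31)) = 117*(-3*6*(-1)/(-20 + 2*(6*(-1))) + √(11 - 31)) = 117*(-3*(-6)/(-20 + 2*(-6)) + √(-20)) = 117*(-3*(-6)/(-20 - 12) + 2*I*√5) = 117*(-3*(-6)/(-32) + 2*I*√5) = 117*(-3*(-6)*(-1/32) + 2*I*√5) = 117*(-9/16 + 2*I*√5) = -1053/16 + 234*I*√5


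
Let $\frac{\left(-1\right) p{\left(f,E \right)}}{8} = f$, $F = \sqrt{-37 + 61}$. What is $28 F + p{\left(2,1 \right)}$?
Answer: $-16 + 56 \sqrt{6} \approx 121.17$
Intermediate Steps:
$F = 2 \sqrt{6}$ ($F = \sqrt{24} = 2 \sqrt{6} \approx 4.899$)
$p{\left(f,E \right)} = - 8 f$
$28 F + p{\left(2,1 \right)} = 28 \cdot 2 \sqrt{6} - 16 = 56 \sqrt{6} - 16 = -16 + 56 \sqrt{6}$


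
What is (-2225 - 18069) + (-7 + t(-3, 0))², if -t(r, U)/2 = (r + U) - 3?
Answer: -20269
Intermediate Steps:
t(r, U) = 6 - 2*U - 2*r (t(r, U) = -2*((r + U) - 3) = -2*((U + r) - 3) = -2*(-3 + U + r) = 6 - 2*U - 2*r)
(-2225 - 18069) + (-7 + t(-3, 0))² = (-2225 - 18069) + (-7 + (6 - 2*0 - 2*(-3)))² = -20294 + (-7 + (6 + 0 + 6))² = -20294 + (-7 + 12)² = -20294 + 5² = -20294 + 25 = -20269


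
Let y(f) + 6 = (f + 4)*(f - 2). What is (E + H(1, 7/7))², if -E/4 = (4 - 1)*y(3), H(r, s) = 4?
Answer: 64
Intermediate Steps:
y(f) = -6 + (-2 + f)*(4 + f) (y(f) = -6 + (f + 4)*(f - 2) = -6 + (4 + f)*(-2 + f) = -6 + (-2 + f)*(4 + f))
E = -12 (E = -4*(4 - 1)*(-14 + 3² + 2*3) = -12*(-14 + 9 + 6) = -12 ≈ -12.000)
(E + H(1, 7/7))² = (-12 + 4)² = (-8)² = 64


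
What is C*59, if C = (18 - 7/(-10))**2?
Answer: 2063171/100 ≈ 20632.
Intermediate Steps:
C = 34969/100 (C = (18 - 7*(-1/10))**2 = (18 + 7/10)**2 = (187/10)**2 = 34969/100 ≈ 349.69)
C*59 = (34969/100)*59 = 2063171/100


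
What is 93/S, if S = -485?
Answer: -93/485 ≈ -0.19175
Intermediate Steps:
93/S = 93/(-485) = 93*(-1/485) = -93/485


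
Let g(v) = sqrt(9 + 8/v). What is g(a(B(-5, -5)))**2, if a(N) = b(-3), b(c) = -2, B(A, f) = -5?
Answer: 5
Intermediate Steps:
a(N) = -2
g(a(B(-5, -5)))**2 = (sqrt(9 + 8/(-2)))**2 = (sqrt(9 + 8*(-1/2)))**2 = (sqrt(9 - 4))**2 = (sqrt(5))**2 = 5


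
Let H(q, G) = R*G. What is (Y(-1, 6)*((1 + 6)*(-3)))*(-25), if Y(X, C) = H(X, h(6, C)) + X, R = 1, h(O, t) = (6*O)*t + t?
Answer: 116025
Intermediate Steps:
h(O, t) = t + 6*O*t (h(O, t) = 6*O*t + t = t + 6*O*t)
H(q, G) = G (H(q, G) = 1*G = G)
Y(X, C) = X + 37*C (Y(X, C) = C*(1 + 6*6) + X = C*(1 + 36) + X = C*37 + X = 37*C + X = X + 37*C)
(Y(-1, 6)*((1 + 6)*(-3)))*(-25) = ((-1 + 37*6)*((1 + 6)*(-3)))*(-25) = ((-1 + 222)*(7*(-3)))*(-25) = (221*(-21))*(-25) = -4641*(-25) = 116025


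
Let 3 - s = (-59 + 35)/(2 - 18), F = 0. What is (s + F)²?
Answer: 9/4 ≈ 2.2500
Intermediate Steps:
s = 3/2 (s = 3 - (-59 + 35)/(2 - 18) = 3 - (-24)/(-16) = 3 - (-24)*(-1)/16 = 3 - 1*3/2 = 3 - 3/2 = 3/2 ≈ 1.5000)
(s + F)² = (3/2 + 0)² = (3/2)² = 9/4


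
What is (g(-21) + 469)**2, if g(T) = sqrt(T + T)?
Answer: (469 + I*sqrt(42))**2 ≈ 2.1992e+5 + 6078.9*I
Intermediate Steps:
g(T) = sqrt(2)*sqrt(T) (g(T) = sqrt(2*T) = sqrt(2)*sqrt(T))
(g(-21) + 469)**2 = (sqrt(2)*sqrt(-21) + 469)**2 = (sqrt(2)*(I*sqrt(21)) + 469)**2 = (I*sqrt(42) + 469)**2 = (469 + I*sqrt(42))**2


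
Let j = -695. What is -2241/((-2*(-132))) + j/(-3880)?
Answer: -35465/4268 ≈ -8.3095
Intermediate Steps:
-2241/((-2*(-132))) + j/(-3880) = -2241/((-2*(-132))) - 695/(-3880) = -2241/264 - 695*(-1/3880) = -2241*1/264 + 139/776 = -747/88 + 139/776 = -35465/4268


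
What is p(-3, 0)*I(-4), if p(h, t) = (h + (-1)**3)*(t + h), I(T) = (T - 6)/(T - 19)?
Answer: 120/23 ≈ 5.2174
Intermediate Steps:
I(T) = (-6 + T)/(-19 + T)
p(h, t) = (-1 + h)*(h + t) (p(h, t) = (h - 1)*(h + t) = (-1 + h)*(h + t))
p(-3, 0)*I(-4) = ((-3)**2 - 1*(-3) - 1*0 - 3*0)*((-6 - 4)/(-19 - 4)) = (9 + 3 + 0 + 0)*(-10/(-23)) = 12*(-1/23*(-10)) = 12*(10/23) = 120/23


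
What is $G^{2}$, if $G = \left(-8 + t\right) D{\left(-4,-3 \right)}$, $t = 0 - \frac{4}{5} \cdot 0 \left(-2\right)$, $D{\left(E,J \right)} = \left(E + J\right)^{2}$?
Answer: $153664$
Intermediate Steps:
$t = 0$ ($t = 0 - 4 \cdot \frac{1}{5} \cdot 0 \left(-2\right) = 0 - \frac{4}{5} \cdot 0 \left(-2\right) = 0 - 0 \left(-2\right) = 0 - 0 = 0 + 0 = 0$)
$G = -392$ ($G = \left(-8 + 0\right) \left(-4 - 3\right)^{2} = - 8 \left(-7\right)^{2} = \left(-8\right) 49 = -392$)
$G^{2} = \left(-392\right)^{2} = 153664$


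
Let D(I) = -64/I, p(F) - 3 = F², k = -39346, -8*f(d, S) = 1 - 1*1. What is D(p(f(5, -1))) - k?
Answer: 117974/3 ≈ 39325.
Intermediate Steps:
f(d, S) = 0 (f(d, S) = -(1 - 1*1)/8 = -(1 - 1)/8 = -⅛*0 = 0)
p(F) = 3 + F²
D(p(f(5, -1))) - k = -64/(3 + 0²) - 1*(-39346) = -64/(3 + 0) + 39346 = -64/3 + 39346 = 117974/3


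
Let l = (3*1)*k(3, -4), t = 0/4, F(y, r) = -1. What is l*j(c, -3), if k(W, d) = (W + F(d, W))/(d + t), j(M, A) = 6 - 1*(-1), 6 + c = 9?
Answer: -21/2 ≈ -10.500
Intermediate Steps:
t = 0 (t = 0*(1/4) = 0)
c = 3 (c = -6 + 9 = 3)
j(M, A) = 7 (j(M, A) = 6 + 1 = 7)
k(W, d) = (-1 + W)/d (k(W, d) = (W - 1)/(d + 0) = (-1 + W)/d)
l = -3/2 (l = (3*1)*((-1 + 3)/(-4)) = 3*(-1/4*2) = 3*(-1/2) = -3/2 ≈ -1.5000)
l*j(c, -3) = -3/2*7 = -21/2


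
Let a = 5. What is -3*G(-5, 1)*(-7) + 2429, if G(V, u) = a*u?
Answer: 2534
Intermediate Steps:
G(V, u) = 5*u
-3*G(-5, 1)*(-7) + 2429 = -15*(-7) + 2429 = 105 + 2429 = 2534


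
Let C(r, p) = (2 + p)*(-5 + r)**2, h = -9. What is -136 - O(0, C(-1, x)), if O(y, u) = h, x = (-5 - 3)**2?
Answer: -127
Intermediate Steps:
x = 64 (x = (-8)**2 = 64)
C(r, p) = (-5 + r)**2*(2 + p)
O(y, u) = -9
-136 - O(0, C(-1, x)) = -136 - 1*(-9) = -136 + 9 = -127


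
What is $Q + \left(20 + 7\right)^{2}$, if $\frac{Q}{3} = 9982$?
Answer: $30675$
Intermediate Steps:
$Q = 29946$ ($Q = 3 \cdot 9982 = 29946$)
$Q + \left(20 + 7\right)^{2} = 29946 + \left(20 + 7\right)^{2} = 29946 + 27^{2} = 29946 + 729 = 30675$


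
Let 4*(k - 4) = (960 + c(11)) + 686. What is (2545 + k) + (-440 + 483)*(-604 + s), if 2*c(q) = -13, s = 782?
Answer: 84903/8 ≈ 10613.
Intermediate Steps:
c(q) = -13/2 (c(q) = (½)*(-13) = -13/2)
k = 3311/8 (k = 4 + ((960 - 13/2) + 686)/4 = 4 + (1907/2 + 686)/4 = 4 + (¼)*(3279/2) = 4 + 3279/8 = 3311/8 ≈ 413.88)
(2545 + k) + (-440 + 483)*(-604 + s) = (2545 + 3311/8) + (-440 + 483)*(-604 + 782) = 23671/8 + 43*178 = 23671/8 + 7654 = 84903/8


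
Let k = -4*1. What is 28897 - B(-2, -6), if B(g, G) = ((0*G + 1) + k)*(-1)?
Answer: 28894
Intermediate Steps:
k = -4
B(g, G) = 3 (B(g, G) = ((0*G + 1) - 4)*(-1) = ((0 + 1) - 4)*(-1) = (1 - 4)*(-1) = -3*(-1) = 3)
28897 - B(-2, -6) = 28897 - 1*3 = 28897 - 3 = 28894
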